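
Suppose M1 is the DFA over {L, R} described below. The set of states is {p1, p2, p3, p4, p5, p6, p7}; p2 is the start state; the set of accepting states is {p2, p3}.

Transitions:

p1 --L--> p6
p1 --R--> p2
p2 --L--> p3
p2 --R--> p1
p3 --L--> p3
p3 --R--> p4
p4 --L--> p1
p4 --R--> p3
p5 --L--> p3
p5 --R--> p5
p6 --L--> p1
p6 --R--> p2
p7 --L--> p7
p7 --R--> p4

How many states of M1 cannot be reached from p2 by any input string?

BFS from p2 reaches {p1, p2, p3, p4, p6}; the 2 state(s) p5, p7 are never visited.

2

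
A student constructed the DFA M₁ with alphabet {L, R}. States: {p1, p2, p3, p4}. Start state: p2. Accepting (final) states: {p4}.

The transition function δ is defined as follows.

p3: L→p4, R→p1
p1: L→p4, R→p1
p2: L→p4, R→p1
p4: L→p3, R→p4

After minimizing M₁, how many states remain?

All states are reachable from the start state.
Start with accepting vs non-accepting: {p4} | {p1,p2,p3}.
No further refinement is possible. Final partition (2 blocks): {p4} | {p1,p2,p3}.

2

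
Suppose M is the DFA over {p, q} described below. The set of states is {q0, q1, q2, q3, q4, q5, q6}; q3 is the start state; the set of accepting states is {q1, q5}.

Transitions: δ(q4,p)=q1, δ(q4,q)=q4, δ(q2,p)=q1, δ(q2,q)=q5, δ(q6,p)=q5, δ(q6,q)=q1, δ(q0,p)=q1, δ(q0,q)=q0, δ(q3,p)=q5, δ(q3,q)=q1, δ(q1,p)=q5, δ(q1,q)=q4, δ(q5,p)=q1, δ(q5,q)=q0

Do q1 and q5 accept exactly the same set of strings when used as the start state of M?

Yes

Reachable states from the start: {q0,q1,q3,q4,q5}. Unreachable: {q2,q6} — drop them.
Initial partition by acceptance: {q1,q5} | {q0,q3,q4}.
Refine {q0,q3,q4} on symbol q: members go to different blocks, giving {q0,q4} and {q3}.
The partition is now stable with 3 blocks: {q1,q5} | {q0,q4} | {q3}.
q1 and q5 lie in the same block of the stable partition, so they are equivalent — no string distinguishes them.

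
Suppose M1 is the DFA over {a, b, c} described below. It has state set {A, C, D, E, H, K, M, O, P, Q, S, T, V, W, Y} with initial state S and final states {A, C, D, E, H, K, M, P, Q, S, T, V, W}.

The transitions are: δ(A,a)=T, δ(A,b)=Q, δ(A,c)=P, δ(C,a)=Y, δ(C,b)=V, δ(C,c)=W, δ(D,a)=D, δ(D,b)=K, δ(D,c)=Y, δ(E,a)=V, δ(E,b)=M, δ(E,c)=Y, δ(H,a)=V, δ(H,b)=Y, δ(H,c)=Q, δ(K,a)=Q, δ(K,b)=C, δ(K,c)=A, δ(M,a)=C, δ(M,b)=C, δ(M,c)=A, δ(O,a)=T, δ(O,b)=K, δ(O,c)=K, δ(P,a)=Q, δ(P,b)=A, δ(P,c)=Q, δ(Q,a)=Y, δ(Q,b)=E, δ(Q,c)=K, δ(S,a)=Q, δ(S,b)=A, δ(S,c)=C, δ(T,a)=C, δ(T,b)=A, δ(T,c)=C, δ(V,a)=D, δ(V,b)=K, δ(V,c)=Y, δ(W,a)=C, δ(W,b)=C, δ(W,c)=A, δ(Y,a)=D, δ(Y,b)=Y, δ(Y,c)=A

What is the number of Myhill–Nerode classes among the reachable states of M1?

6

Reachable states from the start: {A,C,D,E,K,M,P,Q,S,T,V,W,Y}. Unreachable: {H,O} — drop them.
Start with accepting vs non-accepting: {A,C,D,E,K,M,P,Q,S,T,V,W} | {Y}.
Split {A,C,D,E,K,M,P,Q,S,T,V,W} by δ(·,a) → {A,D,E,K,M,P,S,T,V,W} and {C,Q}.
On input a, block {A,D,E,K,M,P,S,T,V,W} splits into {K,M,P,S,T,W} and {A,D,E,V}.
Split {K,M,P,S,T,W} by δ(·,b) → {K,M,W} and {P,S,T}.
Refine {A,D,E,V} on symbol a: members go to different blocks, giving {D,E,V} and {A}.
Stable partition: {K,M,W} | {Y} | {C,Q} | {D,E,V} | {P,S,T} | {A} — 6 equivalence classes.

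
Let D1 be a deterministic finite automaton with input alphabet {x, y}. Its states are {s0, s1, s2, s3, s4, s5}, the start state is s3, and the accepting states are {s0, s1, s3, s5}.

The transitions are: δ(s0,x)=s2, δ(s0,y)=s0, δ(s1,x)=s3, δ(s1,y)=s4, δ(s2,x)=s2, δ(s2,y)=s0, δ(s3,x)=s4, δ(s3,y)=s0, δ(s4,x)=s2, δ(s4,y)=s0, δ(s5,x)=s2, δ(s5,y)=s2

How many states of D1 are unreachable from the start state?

2

No path from s3 leads to s1, s5; the other 4 states are all reachable.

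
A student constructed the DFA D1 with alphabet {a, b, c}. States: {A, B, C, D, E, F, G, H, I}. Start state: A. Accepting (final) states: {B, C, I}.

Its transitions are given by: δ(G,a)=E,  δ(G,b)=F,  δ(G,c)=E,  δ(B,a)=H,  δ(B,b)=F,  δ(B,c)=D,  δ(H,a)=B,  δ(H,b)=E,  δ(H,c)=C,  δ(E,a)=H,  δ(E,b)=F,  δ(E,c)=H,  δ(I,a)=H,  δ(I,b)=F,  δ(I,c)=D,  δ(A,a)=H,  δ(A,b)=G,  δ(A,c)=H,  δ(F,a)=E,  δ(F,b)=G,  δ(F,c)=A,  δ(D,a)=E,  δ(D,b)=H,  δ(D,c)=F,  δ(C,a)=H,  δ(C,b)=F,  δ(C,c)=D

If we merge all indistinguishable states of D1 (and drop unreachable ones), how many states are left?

First remove the unreachable states {I}; 8 states remain.
Initial partition by acceptance: {B,C} | {A,D,E,F,G,H}.
Refine {A,D,E,F,G,H} on symbol a: members go to different blocks, giving {A,D,E,F,G} and {H}.
On input a, block {A,D,E,F,G} splits into {D,F,G} and {A,E}.
On input b, block {D,F,G} splits into {F,G} and {D}.
The partition is now stable with 5 blocks: {B,C} | {F,G} | {H} | {A,E} | {D}.

5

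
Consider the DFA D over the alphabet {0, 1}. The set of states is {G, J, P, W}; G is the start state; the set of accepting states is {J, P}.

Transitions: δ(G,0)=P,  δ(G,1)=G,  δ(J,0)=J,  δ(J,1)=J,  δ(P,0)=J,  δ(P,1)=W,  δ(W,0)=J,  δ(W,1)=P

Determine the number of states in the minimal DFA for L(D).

4

P0 = {J,P} | {G,W}.
Refine {J,P} on symbol 1: members go to different blocks, giving {J} and {P}.
Split {G,W} by δ(·,0) → {G} and {W}.
The partition is now stable with 4 blocks: {J} | {G} | {P} | {W}.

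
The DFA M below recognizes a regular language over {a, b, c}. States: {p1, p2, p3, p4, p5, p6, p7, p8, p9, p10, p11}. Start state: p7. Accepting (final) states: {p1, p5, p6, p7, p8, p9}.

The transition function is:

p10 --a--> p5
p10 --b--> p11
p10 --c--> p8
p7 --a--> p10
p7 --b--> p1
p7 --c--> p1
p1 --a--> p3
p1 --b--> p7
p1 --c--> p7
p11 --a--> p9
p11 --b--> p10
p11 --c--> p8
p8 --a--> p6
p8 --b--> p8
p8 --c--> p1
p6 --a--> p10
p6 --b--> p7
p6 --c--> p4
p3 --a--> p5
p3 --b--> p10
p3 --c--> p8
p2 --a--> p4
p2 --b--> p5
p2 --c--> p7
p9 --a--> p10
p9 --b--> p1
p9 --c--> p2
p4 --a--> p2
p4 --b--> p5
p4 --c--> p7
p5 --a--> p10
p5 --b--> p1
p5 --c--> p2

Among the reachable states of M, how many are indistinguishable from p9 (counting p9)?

Start with accepting vs non-accepting: {p1,p5,p6,p7,p8,p9} | {p2,p3,p4,p10,p11}.
On input a, block {p1,p5,p6,p7,p8,p9} splits into {p1,p5,p6,p7,p9} and {p8}.
On input c, block {p1,p5,p6,p7,p9} splits into {p5,p6,p9} and {p1,p7}.
Split {p2,p3,p4,p10,p11} by δ(·,a) → {p3,p10,p11} and {p2,p4}.
Stable partition: {p5,p6,p9} | {p3,p10,p11} | {p8} | {p1,p7} | {p2,p4} — 5 equivalence classes.
The equivalence class containing p9 is {p5,p6,p9}, of size 3.

3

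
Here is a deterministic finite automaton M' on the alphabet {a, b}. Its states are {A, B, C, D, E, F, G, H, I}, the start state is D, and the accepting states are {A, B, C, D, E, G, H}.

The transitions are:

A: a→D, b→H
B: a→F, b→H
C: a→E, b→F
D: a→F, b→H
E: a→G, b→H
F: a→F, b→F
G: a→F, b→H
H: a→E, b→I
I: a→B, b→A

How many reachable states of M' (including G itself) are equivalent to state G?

First remove the unreachable states {C}; 8 states remain.
Initial partition by acceptance: {A,B,D,E,G,H} | {F,I}.
Refine {A,B,D,E,G,H} on symbol a: members go to different blocks, giving {A,E,H} and {B,D,G}.
On input a, block {A,E,H} splits into {A,E} and {H}.
Split {F,I} by δ(·,a) → {F} and {I}.
Stable partition: {A,E} | {F} | {B,D,G} | {H} | {I} — 5 equivalence classes.
The equivalence class containing G is {B,D,G}, of size 3.

3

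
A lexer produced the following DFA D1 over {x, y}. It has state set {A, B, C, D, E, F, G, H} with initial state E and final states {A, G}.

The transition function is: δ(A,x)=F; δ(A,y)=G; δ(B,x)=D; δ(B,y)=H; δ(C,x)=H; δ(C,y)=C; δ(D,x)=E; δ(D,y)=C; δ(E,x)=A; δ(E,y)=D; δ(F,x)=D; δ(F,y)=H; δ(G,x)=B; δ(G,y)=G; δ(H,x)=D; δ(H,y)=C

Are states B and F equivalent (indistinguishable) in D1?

Yes

Initial partition by acceptance: {A,G} | {B,C,D,E,F,H}.
Split {B,C,D,E,F,H} by δ(·,x) → {B,C,D,F,H} and {E}.
On input x, block {B,C,D,F,H} splits into {B,C,F,H} and {D}.
Refine {B,C,F,H} on symbol x: members go to different blocks, giving {B,F,H} and {C}.
Refine {B,F,H} on symbol y: members go to different blocks, giving {B,F} and {H}.
The partition is now stable with 6 blocks: {A,G} | {B,F} | {E} | {D} | {C} | {H}.
B and F lie in the same block of the stable partition, so they are equivalent — no string distinguishes them.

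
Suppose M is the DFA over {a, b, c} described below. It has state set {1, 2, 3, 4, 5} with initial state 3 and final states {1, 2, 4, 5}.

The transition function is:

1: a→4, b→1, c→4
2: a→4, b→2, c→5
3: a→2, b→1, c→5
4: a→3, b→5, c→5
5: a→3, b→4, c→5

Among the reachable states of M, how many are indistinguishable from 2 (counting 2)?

Every state is reachable, so we keep all 5.
Initial partition by acceptance: {1,2,4,5} | {3}.
Refine {1,2,4,5} on symbol a: members go to different blocks, giving {1,2} and {4,5}.
No further refinement is possible. Final partition (3 blocks): {1,2} | {3} | {4,5}.
The equivalence class containing 2 is {1,2}, of size 2.

2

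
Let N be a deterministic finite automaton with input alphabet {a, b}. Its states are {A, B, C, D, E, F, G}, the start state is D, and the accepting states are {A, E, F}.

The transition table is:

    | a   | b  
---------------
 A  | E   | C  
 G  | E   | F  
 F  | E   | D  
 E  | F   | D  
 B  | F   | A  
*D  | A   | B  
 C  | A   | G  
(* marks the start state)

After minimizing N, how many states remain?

Start with accepting vs non-accepting: {A,E,F} | {B,C,D,G}.
On input b, block {B,C,D,G} splits into {B,G} and {C,D}.
No further refinement is possible. Final partition (3 blocks): {A,E,F} | {B,G} | {C,D}.

3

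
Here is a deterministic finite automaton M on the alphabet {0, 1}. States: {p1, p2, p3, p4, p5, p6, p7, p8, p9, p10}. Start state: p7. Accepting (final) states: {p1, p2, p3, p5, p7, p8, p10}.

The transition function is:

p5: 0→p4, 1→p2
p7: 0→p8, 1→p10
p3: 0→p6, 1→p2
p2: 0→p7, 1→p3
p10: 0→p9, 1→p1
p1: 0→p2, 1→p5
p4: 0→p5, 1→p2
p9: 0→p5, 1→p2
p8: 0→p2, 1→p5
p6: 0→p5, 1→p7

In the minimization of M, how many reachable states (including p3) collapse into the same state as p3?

3

Every state is reachable, so we keep all 10.
Initial partition by acceptance: {p1,p2,p3,p5,p7,p8,p10} | {p4,p6,p9}.
Refine {p1,p2,p3,p5,p7,p8,p10} on symbol 0: members go to different blocks, giving {p1,p2,p7,p8} and {p3,p5,p10}.
Stable partition: {p1,p2,p7,p8} | {p4,p6,p9} | {p3,p5,p10} — 3 equivalence classes.
The equivalence class containing p3 is {p3,p5,p10}, of size 3.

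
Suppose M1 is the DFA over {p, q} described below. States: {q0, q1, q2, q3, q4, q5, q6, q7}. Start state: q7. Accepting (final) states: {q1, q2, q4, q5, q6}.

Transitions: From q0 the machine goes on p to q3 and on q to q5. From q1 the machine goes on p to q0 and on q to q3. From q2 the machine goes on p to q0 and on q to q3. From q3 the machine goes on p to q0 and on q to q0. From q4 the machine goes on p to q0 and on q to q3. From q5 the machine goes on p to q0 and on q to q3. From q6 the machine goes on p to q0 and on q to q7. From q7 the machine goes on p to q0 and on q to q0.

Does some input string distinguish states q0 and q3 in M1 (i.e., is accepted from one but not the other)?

Yes

States {q1,q2,q4,q6} cannot be reached from the start state, so discard them.
P0 = {q5} | {q0,q3,q7}.
On input q, block {q0,q3,q7} splits into {q3,q7} and {q0}.
The partition is now stable with 3 blocks: {q5} | {q3,q7} | {q0}.
q0 and q3 end up in different blocks, so they are distinguishable. For instance, the string 'q' is accepted from only q0.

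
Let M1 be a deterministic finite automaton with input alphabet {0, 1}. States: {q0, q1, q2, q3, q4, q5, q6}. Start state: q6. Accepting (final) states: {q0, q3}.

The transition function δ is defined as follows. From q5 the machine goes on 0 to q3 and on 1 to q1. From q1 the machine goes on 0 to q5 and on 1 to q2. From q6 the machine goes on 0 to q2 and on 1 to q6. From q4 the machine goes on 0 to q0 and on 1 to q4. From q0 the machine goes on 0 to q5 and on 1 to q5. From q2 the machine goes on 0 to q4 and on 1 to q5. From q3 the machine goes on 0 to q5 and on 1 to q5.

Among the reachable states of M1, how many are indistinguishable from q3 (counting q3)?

P0 = {q0,q3} | {q1,q2,q4,q5,q6}.
Split {q1,q2,q4,q5,q6} by δ(·,0) → {q1,q2,q6} and {q4,q5}.
Split {q1,q2,q6} by δ(·,0) → {q1,q2} and {q6}.
Refine {q1,q2} on symbol 1: members go to different blocks, giving {q1} and {q2}.
Split {q4,q5} by δ(·,1) → {q4} and {q5}.
The partition is now stable with 6 blocks: {q0,q3} | {q1} | {q4} | {q6} | {q2} | {q5}.
State q3 belongs to the block {q0,q3}, which has 2 states.

2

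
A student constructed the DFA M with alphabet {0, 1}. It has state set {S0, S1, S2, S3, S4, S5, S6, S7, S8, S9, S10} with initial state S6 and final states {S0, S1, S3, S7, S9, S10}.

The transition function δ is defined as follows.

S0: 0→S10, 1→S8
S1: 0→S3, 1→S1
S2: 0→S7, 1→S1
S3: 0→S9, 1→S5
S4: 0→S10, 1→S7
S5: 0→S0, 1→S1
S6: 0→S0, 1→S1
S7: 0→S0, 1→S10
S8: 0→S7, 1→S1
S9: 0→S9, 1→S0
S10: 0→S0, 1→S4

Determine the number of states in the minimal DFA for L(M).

9

Reachable states from the start: {S0,S1,S3,S4,S5,S6,S7,S8,S9,S10}. Unreachable: {S2} — drop them.
P0 = {S0,S1,S3,S7,S9,S10} | {S4,S5,S6,S8}.
On input 1, block {S0,S1,S3,S7,S9,S10} splits into {S0,S3,S10} and {S1,S7,S9}.
Refine {S0,S3,S10} on symbol 0: members go to different blocks, giving {S0,S10} and {S3}.
On input 0, block {S4,S5,S6,S8} splits into {S4,S5,S6} and {S8}.
Refine {S0,S10} on symbol 1: members go to different blocks, giving {S0} and {S10}.
Split {S4,S5,S6} by δ(·,0) → {S5,S6} and {S4}.
Refine {S1,S7,S9} on symbol 0: members go to different blocks, giving {S1} and {S7} and {S9}.
The partition is now stable with 9 blocks: {S0} | {S5,S6} | {S1} | {S3} | {S8} | {S10} | {S4} | {S7} | {S9}.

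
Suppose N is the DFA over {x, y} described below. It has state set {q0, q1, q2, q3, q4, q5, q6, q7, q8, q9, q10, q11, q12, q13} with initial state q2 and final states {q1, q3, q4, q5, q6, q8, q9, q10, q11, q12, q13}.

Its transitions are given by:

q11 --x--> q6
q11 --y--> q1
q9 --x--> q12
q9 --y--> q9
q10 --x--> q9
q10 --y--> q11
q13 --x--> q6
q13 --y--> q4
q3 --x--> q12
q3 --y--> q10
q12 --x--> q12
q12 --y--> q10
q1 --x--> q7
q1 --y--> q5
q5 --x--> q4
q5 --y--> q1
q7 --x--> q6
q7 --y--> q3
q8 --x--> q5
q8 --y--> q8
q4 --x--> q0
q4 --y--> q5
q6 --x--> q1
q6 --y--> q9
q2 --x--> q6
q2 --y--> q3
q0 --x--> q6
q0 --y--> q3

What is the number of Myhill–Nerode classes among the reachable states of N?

First remove the unreachable states {q8,q13}; 12 states remain.
P0 = {q1,q3,q4,q5,q6,q9,q10,q11,q12} | {q0,q2,q7}.
Split {q1,q3,q4,q5,q6,q9,q10,q11,q12} by δ(·,x) → {q3,q5,q6,q9,q10,q11,q12} and {q1,q4}.
Refine {q3,q5,q6,q9,q10,q11,q12} on symbol x: members go to different blocks, giving {q3,q9,q10,q11,q12} and {q5,q6}.
Split {q3,q9,q10,q11,q12} by δ(·,x) → {q3,q9,q10,q12} and {q11}.
Split {q3,q9,q10,q12} by δ(·,y) → {q3,q9,q12} and {q10}.
On input y, block {q3,q9,q12} splits into {q3,q12} and {q9}.
Split {q5,q6} by δ(·,y) → {q5} and {q6}.
No further refinement is possible. Final partition (8 blocks): {q3,q12} | {q0,q2,q7} | {q1,q4} | {q5} | {q11} | {q10} | {q9} | {q6}.

8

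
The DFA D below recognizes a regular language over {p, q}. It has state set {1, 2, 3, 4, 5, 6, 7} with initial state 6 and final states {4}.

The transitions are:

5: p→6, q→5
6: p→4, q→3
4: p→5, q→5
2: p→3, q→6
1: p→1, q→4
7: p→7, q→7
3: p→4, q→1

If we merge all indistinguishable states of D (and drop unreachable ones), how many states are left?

5

Reachable states from the start: {1,3,4,5,6}. Unreachable: {2,7} — drop them.
Initial partition by acceptance: {4} | {1,3,5,6}.
Refine {1,3,5,6} on symbol p: members go to different blocks, giving {1,5} and {3,6}.
Refine {1,5} on symbol p: members go to different blocks, giving {1} and {5}.
Refine {3,6} on symbol q: members go to different blocks, giving {3} and {6}.
Stable partition: {4} | {1} | {3} | {5} | {6} — 5 equivalence classes.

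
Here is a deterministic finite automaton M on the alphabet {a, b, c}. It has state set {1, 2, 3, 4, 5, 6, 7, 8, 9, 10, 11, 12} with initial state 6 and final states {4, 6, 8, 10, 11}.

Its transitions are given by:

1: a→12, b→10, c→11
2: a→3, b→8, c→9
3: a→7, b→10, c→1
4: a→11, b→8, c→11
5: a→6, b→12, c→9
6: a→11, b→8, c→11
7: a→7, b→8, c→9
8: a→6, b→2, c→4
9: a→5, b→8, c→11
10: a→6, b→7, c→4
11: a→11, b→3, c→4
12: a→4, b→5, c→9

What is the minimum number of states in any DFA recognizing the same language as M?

6

Every state is reachable, so we keep all 12.
Initial partition by acceptance: {4,6,8,10,11} | {1,2,3,5,7,9,12}.
On input b, block {4,6,8,10,11} splits into {8,10,11} and {4,6}.
Refine {8,10,11} on symbol a: members go to different blocks, giving {8,10} and {11}.
Split {1,2,3,5,7,9,12} by δ(·,a) → {1,2,3,7,9} and {5,12}.
On input a, block {1,2,3,7,9} splits into {2,3,7} and {1,9}.
The partition is now stable with 6 blocks: {8,10} | {2,3,7} | {4,6} | {11} | {5,12} | {1,9}.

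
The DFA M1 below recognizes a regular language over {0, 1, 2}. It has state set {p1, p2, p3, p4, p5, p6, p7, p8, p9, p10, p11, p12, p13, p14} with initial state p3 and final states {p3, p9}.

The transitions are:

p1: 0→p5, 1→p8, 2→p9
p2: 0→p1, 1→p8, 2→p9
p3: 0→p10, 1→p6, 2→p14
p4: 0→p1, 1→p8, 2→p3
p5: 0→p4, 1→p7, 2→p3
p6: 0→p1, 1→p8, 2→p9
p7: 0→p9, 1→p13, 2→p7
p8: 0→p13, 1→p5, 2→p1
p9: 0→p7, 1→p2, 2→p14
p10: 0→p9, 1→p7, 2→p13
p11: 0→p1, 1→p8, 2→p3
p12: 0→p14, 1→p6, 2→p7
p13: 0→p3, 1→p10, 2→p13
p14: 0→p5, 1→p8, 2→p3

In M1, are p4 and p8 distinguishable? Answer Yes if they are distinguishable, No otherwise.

Reachable states from the start: {p1,p2,p3,p4,p5,p6,p7,p8,p9,p10,p13,p14}. Unreachable: {p11,p12} — drop them.
P0 = {p3,p9} | {p1,p2,p4,p5,p6,p7,p8,p10,p13,p14}.
On input 0, block {p1,p2,p4,p5,p6,p7,p8,p10,p13,p14} splits into {p1,p2,p4,p5,p6,p8,p14} and {p7,p10,p13}.
Refine {p1,p2,p4,p5,p6,p8,p14} on symbol 0: members go to different blocks, giving {p1,p2,p4,p5,p6,p14} and {p8}.
Refine {p1,p2,p4,p5,p6,p14} on symbol 1: members go to different blocks, giving {p1,p2,p4,p6,p14} and {p5}.
On input 0, block {p1,p2,p4,p6,p14} splits into {p2,p4,p6} and {p1,p14}.
The partition is now stable with 6 blocks: {p3,p9} | {p2,p4,p6} | {p7,p10,p13} | {p8} | {p5} | {p1,p14}.
p4 and p8 end up in different blocks, so they are distinguishable. For instance, the string '2' is accepted from only p4.

Yes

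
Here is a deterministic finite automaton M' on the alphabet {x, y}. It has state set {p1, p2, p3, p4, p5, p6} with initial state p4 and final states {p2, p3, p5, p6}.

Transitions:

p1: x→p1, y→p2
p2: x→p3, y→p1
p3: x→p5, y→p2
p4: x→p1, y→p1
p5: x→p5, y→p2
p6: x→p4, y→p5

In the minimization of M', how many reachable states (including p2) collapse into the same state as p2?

1

Reachable states from the start: {p1,p2,p3,p4,p5}. Unreachable: {p6} — drop them.
P0 = {p2,p3,p5} | {p1,p4}.
Refine {p2,p3,p5} on symbol y: members go to different blocks, giving {p3,p5} and {p2}.
On input y, block {p1,p4} splits into {p1} and {p4}.
Stable partition: {p3,p5} | {p1} | {p2} | {p4} — 4 equivalence classes.
State p2 belongs to the block {p2}, which has 1 states.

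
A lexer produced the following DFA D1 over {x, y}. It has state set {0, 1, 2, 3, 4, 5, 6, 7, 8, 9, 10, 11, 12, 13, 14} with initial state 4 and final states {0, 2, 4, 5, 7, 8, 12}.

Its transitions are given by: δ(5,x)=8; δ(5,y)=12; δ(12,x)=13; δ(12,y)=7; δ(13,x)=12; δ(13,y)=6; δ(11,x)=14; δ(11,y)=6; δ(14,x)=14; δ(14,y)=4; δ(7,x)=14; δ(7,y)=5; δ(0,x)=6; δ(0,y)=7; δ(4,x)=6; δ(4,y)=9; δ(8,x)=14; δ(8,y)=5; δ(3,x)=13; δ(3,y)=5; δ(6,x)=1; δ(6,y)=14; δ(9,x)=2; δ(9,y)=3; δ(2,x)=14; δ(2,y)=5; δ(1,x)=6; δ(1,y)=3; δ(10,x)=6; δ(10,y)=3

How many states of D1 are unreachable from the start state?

BFS from 4 reaches {1, 2, 3, 4, 5, 6, 7, 8, 9, 12, 13, 14}; the 3 state(s) 0, 10, 11 are never visited.

3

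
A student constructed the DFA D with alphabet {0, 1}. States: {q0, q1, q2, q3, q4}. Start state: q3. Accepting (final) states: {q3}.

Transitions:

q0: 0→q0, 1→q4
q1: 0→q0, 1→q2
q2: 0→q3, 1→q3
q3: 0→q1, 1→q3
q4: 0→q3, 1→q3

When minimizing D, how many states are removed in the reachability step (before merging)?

Exploring from q3, all states are eventually visited, so none are unreachable.

0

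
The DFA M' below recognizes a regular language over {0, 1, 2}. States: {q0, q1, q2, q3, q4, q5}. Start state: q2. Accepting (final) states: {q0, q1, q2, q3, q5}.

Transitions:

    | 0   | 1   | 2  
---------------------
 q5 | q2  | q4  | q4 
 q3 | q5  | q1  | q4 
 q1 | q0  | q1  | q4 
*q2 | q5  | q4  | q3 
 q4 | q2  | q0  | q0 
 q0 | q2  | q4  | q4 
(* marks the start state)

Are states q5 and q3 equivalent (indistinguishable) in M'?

All states are reachable from the start state.
P0 = {q0,q1,q2,q3,q5} | {q4}.
On input 1, block {q0,q1,q2,q3,q5} splits into {q0,q2,q5} and {q1,q3}.
Split {q0,q2,q5} by δ(·,2) → {q0,q5} and {q2}.
No further refinement is possible. Final partition (4 blocks): {q0,q5} | {q4} | {q1,q3} | {q2}.
q5 and q3 end up in different blocks, so they are distinguishable. For instance, the string '1' is accepted from only q3.

No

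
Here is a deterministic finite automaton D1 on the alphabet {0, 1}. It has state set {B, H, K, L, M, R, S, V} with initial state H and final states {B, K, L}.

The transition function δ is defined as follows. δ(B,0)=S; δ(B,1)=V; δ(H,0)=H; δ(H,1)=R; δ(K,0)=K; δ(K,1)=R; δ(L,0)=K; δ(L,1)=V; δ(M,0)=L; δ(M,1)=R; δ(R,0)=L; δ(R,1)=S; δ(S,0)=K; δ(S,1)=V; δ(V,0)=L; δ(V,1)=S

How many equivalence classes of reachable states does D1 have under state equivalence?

Reachable states from the start: {H,K,L,R,S,V}. Unreachable: {B,M} — drop them.
P0 = {K,L} | {H,R,S,V}.
Split {H,R,S,V} by δ(·,0) → {R,S,V} and {H}.
The partition is now stable with 3 blocks: {K,L} | {R,S,V} | {H}.

3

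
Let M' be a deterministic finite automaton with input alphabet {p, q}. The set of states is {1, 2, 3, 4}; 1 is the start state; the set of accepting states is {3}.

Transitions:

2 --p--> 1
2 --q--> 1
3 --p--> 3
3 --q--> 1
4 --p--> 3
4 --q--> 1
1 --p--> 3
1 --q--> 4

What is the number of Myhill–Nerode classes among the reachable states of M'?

2

First remove the unreachable states {2}; 3 states remain.
P0 = {3} | {1,4}.
No further refinement is possible. Final partition (2 blocks): {3} | {1,4}.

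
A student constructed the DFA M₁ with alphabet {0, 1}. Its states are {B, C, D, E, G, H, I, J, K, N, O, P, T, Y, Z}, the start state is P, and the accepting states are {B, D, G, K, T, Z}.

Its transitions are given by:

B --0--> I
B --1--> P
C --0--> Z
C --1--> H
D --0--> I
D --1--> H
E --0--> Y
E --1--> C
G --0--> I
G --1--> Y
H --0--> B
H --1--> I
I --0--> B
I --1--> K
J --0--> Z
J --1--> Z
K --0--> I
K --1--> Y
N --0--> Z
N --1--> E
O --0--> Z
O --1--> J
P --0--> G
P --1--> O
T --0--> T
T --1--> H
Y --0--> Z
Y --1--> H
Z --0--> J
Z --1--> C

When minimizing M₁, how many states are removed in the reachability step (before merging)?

BFS from P reaches {B, C, G, H, I, J, K, O, P, Y, Z}; the 4 state(s) D, E, N, T are never visited.

4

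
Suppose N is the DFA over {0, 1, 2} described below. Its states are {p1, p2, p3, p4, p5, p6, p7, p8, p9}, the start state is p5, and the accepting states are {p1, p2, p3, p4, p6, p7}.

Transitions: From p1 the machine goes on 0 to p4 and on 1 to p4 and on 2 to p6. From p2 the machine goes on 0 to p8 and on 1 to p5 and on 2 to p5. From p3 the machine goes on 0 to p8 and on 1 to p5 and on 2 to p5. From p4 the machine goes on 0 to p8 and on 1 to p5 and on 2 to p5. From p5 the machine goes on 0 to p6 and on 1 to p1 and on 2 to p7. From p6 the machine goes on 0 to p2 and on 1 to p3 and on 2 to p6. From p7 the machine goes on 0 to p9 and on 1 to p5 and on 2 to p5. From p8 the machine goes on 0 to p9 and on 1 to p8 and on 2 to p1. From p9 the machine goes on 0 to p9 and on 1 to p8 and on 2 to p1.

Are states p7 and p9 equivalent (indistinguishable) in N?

Initial partition by acceptance: {p1,p2,p3,p4,p6,p7} | {p5,p8,p9}.
On input 0, block {p1,p2,p3,p4,p6,p7} splits into {p2,p3,p4,p7} and {p1,p6}.
Refine {p5,p8,p9} on symbol 0: members go to different blocks, giving {p8,p9} and {p5}.
No further refinement is possible. Final partition (4 blocks): {p2,p3,p4,p7} | {p8,p9} | {p1,p6} | {p5}.
p7 and p9 end up in different blocks, so they are distinguishable. For instance, the string 'ε' is accepted from only p7.

No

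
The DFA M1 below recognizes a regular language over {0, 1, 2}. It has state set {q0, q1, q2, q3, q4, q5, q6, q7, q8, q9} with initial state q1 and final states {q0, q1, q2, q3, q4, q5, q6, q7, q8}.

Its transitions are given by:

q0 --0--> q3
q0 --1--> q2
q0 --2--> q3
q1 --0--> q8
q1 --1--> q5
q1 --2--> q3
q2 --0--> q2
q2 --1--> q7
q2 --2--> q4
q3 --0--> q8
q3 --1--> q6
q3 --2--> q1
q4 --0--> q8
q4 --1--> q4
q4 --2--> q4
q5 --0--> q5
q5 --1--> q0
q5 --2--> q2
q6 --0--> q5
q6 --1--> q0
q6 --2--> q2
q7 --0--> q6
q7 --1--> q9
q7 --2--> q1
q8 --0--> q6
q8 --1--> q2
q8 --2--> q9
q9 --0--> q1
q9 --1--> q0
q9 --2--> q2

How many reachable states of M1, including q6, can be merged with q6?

Every state is reachable, so we keep all 10.
P0 = {q0,q1,q2,q3,q4,q5,q6,q7,q8} | {q9}.
On input 1, block {q0,q1,q2,q3,q4,q5,q6,q7,q8} splits into {q0,q1,q2,q3,q4,q5,q6,q8} and {q7}.
On input 1, block {q0,q1,q2,q3,q4,q5,q6,q8} splits into {q0,q1,q3,q4,q5,q6,q8} and {q2}.
On input 1, block {q0,q1,q3,q4,q5,q6,q8} splits into {q1,q3,q4,q5,q6} and {q0,q8}.
On input 0, block {q1,q3,q4,q5,q6} splits into {q1,q3,q4} and {q5,q6}.
Refine {q1,q3,q4} on symbol 1: members go to different blocks, giving {q1,q3} and {q4}.
On input 0, block {q0,q8} splits into {q0} and {q8}.
No further refinement is possible. Final partition (8 blocks): {q1,q3} | {q9} | {q7} | {q2} | {q0} | {q5,q6} | {q4} | {q8}.
State q6 belongs to the block {q5,q6}, which has 2 states.

2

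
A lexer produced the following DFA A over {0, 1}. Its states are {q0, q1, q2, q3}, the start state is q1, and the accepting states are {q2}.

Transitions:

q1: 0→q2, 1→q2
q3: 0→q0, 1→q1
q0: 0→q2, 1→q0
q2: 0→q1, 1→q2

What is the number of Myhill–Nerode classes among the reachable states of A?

First remove the unreachable states {q0,q3}; 2 states remain.
Initial partition by acceptance: {q2} | {q1}.
Stable partition: {q2} | {q1} — 2 equivalence classes.

2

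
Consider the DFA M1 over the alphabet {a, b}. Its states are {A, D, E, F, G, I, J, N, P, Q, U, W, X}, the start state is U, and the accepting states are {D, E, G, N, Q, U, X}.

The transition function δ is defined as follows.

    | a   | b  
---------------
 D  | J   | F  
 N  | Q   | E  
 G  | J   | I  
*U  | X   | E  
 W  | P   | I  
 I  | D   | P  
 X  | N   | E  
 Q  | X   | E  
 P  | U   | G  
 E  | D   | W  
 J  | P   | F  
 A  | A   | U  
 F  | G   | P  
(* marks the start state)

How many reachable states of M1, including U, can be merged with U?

4

States {A} cannot be reached from the start state, so discard them.
P0 = {D,E,G,N,Q,U,X} | {F,I,J,P,W}.
Refine {D,E,G,N,Q,U,X} on symbol a: members go to different blocks, giving {E,N,Q,U,X} and {D,G}.
On input a, block {E,N,Q,U,X} splits into {N,Q,U,X} and {E}.
Split {F,I,J,P,W} by δ(·,a) → {F,I} and {J,W} and {P}.
The partition is now stable with 6 blocks: {N,Q,U,X} | {F,I} | {D,G} | {E} | {J,W} | {P}.
The equivalence class containing U is {N,Q,U,X}, of size 4.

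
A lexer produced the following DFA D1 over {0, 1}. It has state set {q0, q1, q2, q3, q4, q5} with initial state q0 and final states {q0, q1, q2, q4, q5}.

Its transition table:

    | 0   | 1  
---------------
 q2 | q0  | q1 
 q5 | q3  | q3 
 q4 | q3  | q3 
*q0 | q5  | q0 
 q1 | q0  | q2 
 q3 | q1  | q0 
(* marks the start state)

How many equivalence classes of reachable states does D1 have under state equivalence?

4

States {q4} cannot be reached from the start state, so discard them.
Start with accepting vs non-accepting: {q0,q1,q2,q5} | {q3}.
Refine {q0,q1,q2,q5} on symbol 0: members go to different blocks, giving {q0,q1,q2} and {q5}.
Split {q0,q1,q2} by δ(·,0) → {q1,q2} and {q0}.
Stable partition: {q1,q2} | {q3} | {q5} | {q0} — 4 equivalence classes.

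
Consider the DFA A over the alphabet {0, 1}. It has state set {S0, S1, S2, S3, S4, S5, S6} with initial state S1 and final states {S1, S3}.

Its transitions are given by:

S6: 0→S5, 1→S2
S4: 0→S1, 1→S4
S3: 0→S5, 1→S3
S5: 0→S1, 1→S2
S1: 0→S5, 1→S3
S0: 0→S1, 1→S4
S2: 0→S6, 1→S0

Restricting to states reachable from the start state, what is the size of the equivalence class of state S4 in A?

2

Every state is reachable, so we keep all 7.
Initial partition by acceptance: {S1,S3} | {S0,S2,S4,S5,S6}.
Refine {S0,S2,S4,S5,S6} on symbol 0: members go to different blocks, giving {S0,S4,S5} and {S2,S6}.
Split {S0,S4,S5} by δ(·,1) → {S0,S4} and {S5}.
Split {S2,S6} by δ(·,0) → {S2} and {S6}.
Stable partition: {S1,S3} | {S0,S4} | {S2} | {S5} | {S6} — 5 equivalence classes.
State S4 belongs to the block {S0,S4}, which has 2 states.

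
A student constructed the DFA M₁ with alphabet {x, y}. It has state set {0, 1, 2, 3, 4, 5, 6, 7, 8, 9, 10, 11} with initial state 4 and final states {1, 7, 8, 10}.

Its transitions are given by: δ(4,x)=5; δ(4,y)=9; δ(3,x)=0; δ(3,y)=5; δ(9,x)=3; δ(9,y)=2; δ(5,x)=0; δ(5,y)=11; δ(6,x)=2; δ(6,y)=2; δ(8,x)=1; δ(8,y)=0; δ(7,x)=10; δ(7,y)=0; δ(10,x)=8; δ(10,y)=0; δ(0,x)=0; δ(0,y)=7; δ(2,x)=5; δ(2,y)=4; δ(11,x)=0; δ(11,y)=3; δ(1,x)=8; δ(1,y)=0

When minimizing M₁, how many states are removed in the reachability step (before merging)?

1

No path from 4 leads to 6; the other 11 states are all reachable.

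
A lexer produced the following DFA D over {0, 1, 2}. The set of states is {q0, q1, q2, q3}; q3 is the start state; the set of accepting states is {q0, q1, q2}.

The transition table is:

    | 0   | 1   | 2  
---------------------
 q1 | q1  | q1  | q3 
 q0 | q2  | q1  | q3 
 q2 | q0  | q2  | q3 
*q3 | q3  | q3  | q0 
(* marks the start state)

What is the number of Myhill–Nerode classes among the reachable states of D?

2

Every state is reachable, so we keep all 4.
P0 = {q0,q1,q2} | {q3}.
The partition is now stable with 2 blocks: {q0,q1,q2} | {q3}.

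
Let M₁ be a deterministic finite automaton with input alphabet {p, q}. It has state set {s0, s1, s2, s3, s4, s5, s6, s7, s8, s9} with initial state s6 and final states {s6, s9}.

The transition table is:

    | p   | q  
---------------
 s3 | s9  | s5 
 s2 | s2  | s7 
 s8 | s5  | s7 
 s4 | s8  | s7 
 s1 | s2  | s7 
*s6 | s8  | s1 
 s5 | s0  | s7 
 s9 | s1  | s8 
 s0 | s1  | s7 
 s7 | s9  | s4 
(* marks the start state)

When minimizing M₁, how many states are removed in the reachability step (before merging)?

1

Starting at s6 and following transitions, the reachable set is {s0, s1, s2, s4, s5, s6, s7, s8, s9}. That leaves s3 unreachable — 1 in total.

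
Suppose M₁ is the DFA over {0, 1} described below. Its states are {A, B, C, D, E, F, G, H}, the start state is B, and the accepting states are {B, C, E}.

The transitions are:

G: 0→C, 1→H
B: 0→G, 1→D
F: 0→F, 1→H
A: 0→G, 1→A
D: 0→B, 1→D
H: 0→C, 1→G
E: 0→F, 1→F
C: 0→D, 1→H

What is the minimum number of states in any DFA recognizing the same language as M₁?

2

First remove the unreachable states {A,E,F}; 5 states remain.
Start with accepting vs non-accepting: {B,C} | {D,G,H}.
Stable partition: {B,C} | {D,G,H} — 2 equivalence classes.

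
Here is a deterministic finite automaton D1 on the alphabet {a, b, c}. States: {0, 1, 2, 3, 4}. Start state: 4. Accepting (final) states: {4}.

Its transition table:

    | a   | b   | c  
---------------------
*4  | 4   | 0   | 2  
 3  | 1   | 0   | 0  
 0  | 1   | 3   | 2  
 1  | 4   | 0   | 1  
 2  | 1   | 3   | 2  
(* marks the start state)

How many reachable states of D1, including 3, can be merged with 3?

Every state is reachable, so we keep all 5.
Start with accepting vs non-accepting: {4} | {0,1,2,3}.
Split {0,1,2,3} by δ(·,a) → {0,2,3} and {1}.
Stable partition: {4} | {0,2,3} | {1} — 3 equivalence classes.
State 3 belongs to the block {0,2,3}, which has 3 states.

3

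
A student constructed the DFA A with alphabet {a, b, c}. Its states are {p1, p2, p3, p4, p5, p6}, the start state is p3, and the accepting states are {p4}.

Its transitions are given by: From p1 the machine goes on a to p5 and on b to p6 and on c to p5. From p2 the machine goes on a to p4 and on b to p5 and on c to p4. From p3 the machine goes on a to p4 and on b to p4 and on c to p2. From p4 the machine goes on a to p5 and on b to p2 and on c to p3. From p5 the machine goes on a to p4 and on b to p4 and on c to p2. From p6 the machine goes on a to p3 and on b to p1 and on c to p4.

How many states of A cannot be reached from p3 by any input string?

No path from p3 leads to p1, p6; the other 4 states are all reachable.

2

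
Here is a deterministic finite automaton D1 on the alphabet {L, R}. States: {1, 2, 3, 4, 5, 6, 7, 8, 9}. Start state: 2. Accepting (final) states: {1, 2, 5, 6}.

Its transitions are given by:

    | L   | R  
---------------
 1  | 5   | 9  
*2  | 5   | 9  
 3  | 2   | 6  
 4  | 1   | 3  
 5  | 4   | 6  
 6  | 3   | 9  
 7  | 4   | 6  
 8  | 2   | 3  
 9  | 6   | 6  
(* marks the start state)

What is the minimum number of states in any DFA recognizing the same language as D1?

6

First remove the unreachable states {7,8}; 7 states remain.
P0 = {1,2,5,6} | {3,4,9}.
On input L, block {1,2,5,6} splits into {1,2} and {5,6}.
Refine {3,4,9} on symbol L: members go to different blocks, giving {3,4} and {9}.
Split {3,4} by δ(·,R) → {3} and {4}.
On input L, block {5,6} splits into {5} and {6}.
The partition is now stable with 6 blocks: {1,2} | {3} | {5} | {9} | {4} | {6}.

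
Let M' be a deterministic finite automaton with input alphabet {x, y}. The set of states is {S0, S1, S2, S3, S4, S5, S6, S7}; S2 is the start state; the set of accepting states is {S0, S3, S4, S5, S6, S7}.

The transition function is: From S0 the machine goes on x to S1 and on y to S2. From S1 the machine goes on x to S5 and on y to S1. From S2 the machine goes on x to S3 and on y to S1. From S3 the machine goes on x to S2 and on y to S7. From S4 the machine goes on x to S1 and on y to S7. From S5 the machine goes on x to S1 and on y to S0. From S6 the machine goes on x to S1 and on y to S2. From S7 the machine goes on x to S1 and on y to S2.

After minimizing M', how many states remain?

3

Reachable states from the start: {S0,S1,S2,S3,S5,S7}. Unreachable: {S4,S6} — drop them.
Start with accepting vs non-accepting: {S0,S3,S5,S7} | {S1,S2}.
On input y, block {S0,S3,S5,S7} splits into {S0,S7} and {S3,S5}.
Stable partition: {S0,S7} | {S1,S2} | {S3,S5} — 3 equivalence classes.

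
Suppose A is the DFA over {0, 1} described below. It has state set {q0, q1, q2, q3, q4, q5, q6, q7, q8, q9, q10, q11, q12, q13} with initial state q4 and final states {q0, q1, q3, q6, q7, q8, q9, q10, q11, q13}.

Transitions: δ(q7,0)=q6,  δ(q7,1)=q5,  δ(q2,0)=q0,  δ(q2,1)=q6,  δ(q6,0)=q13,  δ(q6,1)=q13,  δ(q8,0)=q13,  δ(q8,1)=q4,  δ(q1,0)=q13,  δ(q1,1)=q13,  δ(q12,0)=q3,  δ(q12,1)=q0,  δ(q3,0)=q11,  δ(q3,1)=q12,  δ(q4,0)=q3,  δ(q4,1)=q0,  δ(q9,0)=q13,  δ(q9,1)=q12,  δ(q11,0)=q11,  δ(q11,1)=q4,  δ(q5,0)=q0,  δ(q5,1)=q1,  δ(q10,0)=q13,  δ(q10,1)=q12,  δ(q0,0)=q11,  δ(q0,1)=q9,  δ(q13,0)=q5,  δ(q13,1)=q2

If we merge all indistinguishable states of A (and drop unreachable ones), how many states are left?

7

States {q7,q8,q10} cannot be reached from the start state, so discard them.
Start with accepting vs non-accepting: {q0,q1,q3,q6,q9,q11,q13} | {q2,q4,q5,q12}.
On input 0, block {q0,q1,q3,q6,q9,q11,q13} splits into {q0,q1,q3,q6,q9,q11} and {q13}.
On input 0, block {q0,q1,q3,q6,q9,q11} splits into {q0,q3,q11} and {q1,q6,q9}.
Refine {q0,q3,q11} on symbol 1: members go to different blocks, giving {q3,q11} and {q0}.
Refine {q2,q4,q5,q12} on symbol 0: members go to different blocks, giving {q2,q5} and {q4,q12}.
On input 1, block {q1,q6,q9} splits into {q1,q6} and {q9}.
The partition is now stable with 7 blocks: {q3,q11} | {q2,q5} | {q13} | {q1,q6} | {q0} | {q4,q12} | {q9}.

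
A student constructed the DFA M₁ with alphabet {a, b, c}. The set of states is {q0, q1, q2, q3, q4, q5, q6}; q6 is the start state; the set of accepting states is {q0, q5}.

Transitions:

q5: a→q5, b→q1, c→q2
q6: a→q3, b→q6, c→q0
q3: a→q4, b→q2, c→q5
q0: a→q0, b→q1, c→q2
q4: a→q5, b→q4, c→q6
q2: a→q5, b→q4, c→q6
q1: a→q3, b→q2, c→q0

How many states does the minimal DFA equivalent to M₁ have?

Every state is reachable, so we keep all 7.
Initial partition by acceptance: {q0,q5} | {q1,q2,q3,q4,q6}.
On input a, block {q1,q2,q3,q4,q6} splits into {q1,q3,q6} and {q2,q4}.
Refine {q1,q3,q6} on symbol a: members go to different blocks, giving {q1,q6} and {q3}.
Split {q1,q6} by δ(·,b) → {q1} and {q6}.
The partition is now stable with 5 blocks: {q0,q5} | {q1} | {q2,q4} | {q3} | {q6}.

5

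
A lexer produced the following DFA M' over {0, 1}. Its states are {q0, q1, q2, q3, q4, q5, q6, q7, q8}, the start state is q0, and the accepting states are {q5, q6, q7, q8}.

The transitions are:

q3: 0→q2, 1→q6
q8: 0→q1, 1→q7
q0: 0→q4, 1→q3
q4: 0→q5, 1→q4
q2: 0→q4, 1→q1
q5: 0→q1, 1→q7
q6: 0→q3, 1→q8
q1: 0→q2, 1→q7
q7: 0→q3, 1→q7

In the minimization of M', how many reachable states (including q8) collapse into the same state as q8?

4

Initial partition by acceptance: {q5,q6,q7,q8} | {q0,q1,q2,q3,q4}.
Refine {q0,q1,q2,q3,q4} on symbol 0: members go to different blocks, giving {q0,q1,q2,q3} and {q4}.
On input 0, block {q0,q1,q2,q3} splits into {q0,q2} and {q1,q3}.
The partition is now stable with 4 blocks: {q5,q6,q7,q8} | {q0,q2} | {q4} | {q1,q3}.
State q8 belongs to the block {q5,q6,q7,q8}, which has 4 states.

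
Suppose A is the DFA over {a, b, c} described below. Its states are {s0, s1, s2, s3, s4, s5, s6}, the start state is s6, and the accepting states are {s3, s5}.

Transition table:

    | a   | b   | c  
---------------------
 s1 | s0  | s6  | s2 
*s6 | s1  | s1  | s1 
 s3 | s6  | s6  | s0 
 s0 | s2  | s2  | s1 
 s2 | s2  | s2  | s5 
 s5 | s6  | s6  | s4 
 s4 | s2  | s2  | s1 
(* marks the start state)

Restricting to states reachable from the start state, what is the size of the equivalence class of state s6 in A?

1

States {s3} cannot be reached from the start state, so discard them.
Initial partition by acceptance: {s5} | {s0,s1,s2,s4,s6}.
Refine {s0,s1,s2,s4,s6} on symbol c: members go to different blocks, giving {s0,s1,s4,s6} and {s2}.
Refine {s0,s1,s4,s6} on symbol a: members go to different blocks, giving {s0,s4} and {s1,s6}.
Refine {s1,s6} on symbol a: members go to different blocks, giving {s1} and {s6}.
The partition is now stable with 5 blocks: {s5} | {s0,s4} | {s2} | {s1} | {s6}.
State s6 belongs to the block {s6}, which has 1 states.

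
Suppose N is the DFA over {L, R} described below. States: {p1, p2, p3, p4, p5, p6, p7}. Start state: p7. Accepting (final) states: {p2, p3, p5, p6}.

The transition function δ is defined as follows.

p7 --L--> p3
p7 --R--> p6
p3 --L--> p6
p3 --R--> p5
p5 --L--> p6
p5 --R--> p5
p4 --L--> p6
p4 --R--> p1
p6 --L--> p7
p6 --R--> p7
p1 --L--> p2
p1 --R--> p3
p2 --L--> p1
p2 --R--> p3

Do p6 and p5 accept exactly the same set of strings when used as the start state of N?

No

First remove the unreachable states {p1,p2,p4}; 4 states remain.
Initial partition by acceptance: {p3,p5,p6} | {p7}.
Split {p3,p5,p6} by δ(·,L) → {p3,p5} and {p6}.
Stable partition: {p3,p5} | {p7} | {p6} — 3 equivalence classes.
p6 and p5 end up in different blocks, so they are distinguishable. For instance, the string 'L' is accepted from only p5.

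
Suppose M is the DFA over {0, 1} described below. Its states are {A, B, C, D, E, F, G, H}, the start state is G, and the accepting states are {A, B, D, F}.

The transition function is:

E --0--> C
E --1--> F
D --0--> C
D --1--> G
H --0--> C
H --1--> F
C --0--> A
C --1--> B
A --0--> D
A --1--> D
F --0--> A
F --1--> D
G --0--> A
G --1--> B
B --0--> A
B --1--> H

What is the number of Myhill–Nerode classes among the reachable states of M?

6

Reachable states from the start: {A,B,C,D,F,G,H}. Unreachable: {E} — drop them.
P0 = {A,B,D,F} | {C,G,H}.
Refine {A,B,D,F} on symbol 0: members go to different blocks, giving {A,B,F} and {D}.
On input 0, block {A,B,F} splits into {B,F} and {A}.
Split {B,F} by δ(·,1) → {B} and {F}.
On input 0, block {C,G,H} splits into {C,G} and {H}.
No further refinement is possible. Final partition (6 blocks): {B} | {C,G} | {D} | {A} | {F} | {H}.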